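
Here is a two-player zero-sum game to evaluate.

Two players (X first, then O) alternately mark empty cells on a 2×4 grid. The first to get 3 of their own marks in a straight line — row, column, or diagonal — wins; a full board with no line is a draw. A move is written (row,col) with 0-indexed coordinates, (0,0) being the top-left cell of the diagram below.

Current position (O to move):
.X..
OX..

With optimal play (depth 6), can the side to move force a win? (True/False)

O winning at [.X../OX..]: False

[.X../OX..] O move#1: (0,0):+0/OX../OX..*, (0,2):+0/.XO./OX.., (0,3):+0/.X.O/OX.., (1,2):-1/.X../OXO., (1,3):-1/.X../OX.O
[OX../OX..] X move#2: (0,2):+0/OXX./OX..*, (0,3):+0/OX.X/OX.., (1,2):+0/OX../OXX., (1,3):+0/OX../OX.X
[OXX./OX..] O move#3: (0,3):+0/OXXO/OX..*, (1,2):-1/OXX./OXO., (1,3):-1/OXX./OX.O
[OXXO/OX..] X move#4: (1,2):+0/OXXO/OXX.*, (1,3):+0/OXXO/OX.X
[OXXO/OXX.] O move#5: (1,3):+0/OXXO/OXXO*
[OXXO/OXXO] end (terminal +0, X#6); searched .X../OX.. to 6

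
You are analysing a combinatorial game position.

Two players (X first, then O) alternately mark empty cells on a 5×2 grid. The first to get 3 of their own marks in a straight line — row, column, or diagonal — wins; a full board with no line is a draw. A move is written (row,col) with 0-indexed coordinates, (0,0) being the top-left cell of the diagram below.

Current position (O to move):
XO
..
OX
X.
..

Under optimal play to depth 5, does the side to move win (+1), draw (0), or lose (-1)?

value(XO/../OX/X./.., O) = 0

p1 O@[XO/../OX/X./..]: (1,0)[XO/O./OX/X./..]-1 (1,1)[XO/.O/OX/X./..]+0* (3,1)[XO/../OX/XO/..]+0 (4,0)[XO/../OX/X./O.]-1 (4,1)[XO/../OX/X./.O]+0
p2 X@[XO/.O/OX/X./..]: (1,0)[XO/XO/OX/X./..]+0* (3,1)[XO/.O/OX/XX/..]+0 (4,0)[XO/.O/OX/X./X.]+0 (4,1)[XO/.O/OX/X./.X]+0
p3 O@[XO/XO/OX/X./..]: (3,1)[XO/XO/OX/XO/..]+0* (4,0)[XO/XO/OX/X./O.]+0 (4,1)[XO/XO/OX/X./.O]+0
p4 X@[XO/XO/OX/XO/..]: (4,0)[XO/XO/OX/XO/X.]+0* (4,1)[XO/XO/OX/XO/.X]+0
p5 O@[XO/XO/OX/XO/X.]: (4,1)[XO/XO/OX/XO/XO]+0*
p6 X@[XO/XO/OX/XO/XO] terminal +0; root [XO/../OX/X./..] d5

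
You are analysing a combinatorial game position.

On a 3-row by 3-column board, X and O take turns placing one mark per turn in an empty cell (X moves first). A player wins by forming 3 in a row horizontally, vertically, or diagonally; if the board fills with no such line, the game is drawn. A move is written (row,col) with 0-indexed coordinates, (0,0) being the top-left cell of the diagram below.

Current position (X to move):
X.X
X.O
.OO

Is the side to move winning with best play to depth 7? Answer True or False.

ply 1, X at X.X/X.O/.OO | (0,1)=+1→XXX/X.O/.OO*; (1,1)=-1→X.X/XXO/.OO; (2,0)=+1→X.X/X.O/XOO
ply 2: XXX/X.O/.OO is terminal -1 (O); from X.X/X.O/.OO depth 7

X winning at [X.X/X.O/.OO]: True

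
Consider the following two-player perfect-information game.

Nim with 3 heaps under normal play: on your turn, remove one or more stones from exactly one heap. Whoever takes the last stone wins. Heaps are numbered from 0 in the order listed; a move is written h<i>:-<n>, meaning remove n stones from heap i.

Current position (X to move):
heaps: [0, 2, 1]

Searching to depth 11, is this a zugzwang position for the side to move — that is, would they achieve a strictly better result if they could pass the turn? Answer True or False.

ply 1, X at (0,2,1) | h1:-1=+1→(0,1,1)*; h1:-2=-1→(0,0,1); h2:-1=-1→(0,2,0)
ply 2, O at (0,1,1) | h1:-1=-1→(0,0,1)*; h2:-1=-1→(0,1,0)
ply 3, X at (0,0,1) | h2:-1=+1→(0,0,0)*
ply 4: (0,0,0) is terminal -1 (O); from (0,2,1) depth 11
if X skipped the turn, O would face:
~ ply 1, O at (0,2,1) | h1:-1=+1→(0,1,1)*; h1:-2=-1→(0,0,1); h2:-1=-1→(0,2,0)
~ ply 2, X at (0,1,1) | h1:-1=-1→(0,0,1)*; h2:-1=-1→(0,1,0)
~ ply 3, O at (0,0,1) | h2:-1=+1→(0,0,0)*
~ ply 4: (0,0,0) is terminal -1 (X); from (0,2,1) depth 11
compare (X): move=+1 vs pass=-1

zugzwang((0,2,1), X) = False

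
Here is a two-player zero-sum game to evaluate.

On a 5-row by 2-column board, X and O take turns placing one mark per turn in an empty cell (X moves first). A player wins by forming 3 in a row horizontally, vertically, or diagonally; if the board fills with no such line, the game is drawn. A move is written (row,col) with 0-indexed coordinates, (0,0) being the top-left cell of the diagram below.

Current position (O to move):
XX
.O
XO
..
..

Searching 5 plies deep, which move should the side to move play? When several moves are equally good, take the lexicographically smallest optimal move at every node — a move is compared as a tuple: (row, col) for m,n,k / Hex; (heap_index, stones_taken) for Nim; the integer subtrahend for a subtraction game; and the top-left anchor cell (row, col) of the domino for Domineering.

O's best at [XX/.O/XO/../..]: (3,1)

p1 O@[XX/.O/XO/../..]: (1,0)[XX/OO/XO/../..]+0 (3,0)[XX/.O/XO/O./..]-1 (3,1)[XX/.O/XO/.O/..]+1* (4,0)[XX/.O/XO/../O.]-1 (4,1)[XX/.O/XO/../.O]-1
p2 X@[XX/.O/XO/.O/..] terminal -1; root [XX/.O/XO/../..] d5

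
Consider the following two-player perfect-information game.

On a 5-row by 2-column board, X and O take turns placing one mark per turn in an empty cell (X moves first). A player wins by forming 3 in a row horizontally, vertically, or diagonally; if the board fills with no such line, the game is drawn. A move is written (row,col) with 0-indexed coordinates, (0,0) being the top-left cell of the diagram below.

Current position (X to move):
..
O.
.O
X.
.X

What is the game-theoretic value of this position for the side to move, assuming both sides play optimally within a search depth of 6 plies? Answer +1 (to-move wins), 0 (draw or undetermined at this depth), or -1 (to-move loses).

value(../O./.O/X./.X, X) = 0

[../O./.O/X./.X] X move#1: (0,0):-1/X./O./.O/X./.X, (0,1):+0/.X/O./.O/X./.X*, (1,1):+0/../OX/.O/X./.X, (2,0):+0/../O./XO/X./.X, (3,1):+0/../O./.O/XX/.X, (4,0):-1/../O./.O/X./XX
[.X/O./.O/X./.X] O move#2: (0,0):+0/OX/O./.O/X./.X*, (1,1):+0/.X/OO/.O/X./.X, (2,0):+0/.X/O./OO/X./.X, (3,1):+0/.X/O./.O/XO/.X, (4,0):+0/.X/O./.O/X./OX
[OX/O./.O/X./.X] X move#3: (1,1):-1/OX/OX/.O/X./.X, (2,0):+0/OX/O./XO/X./.X*, (3,1):-1/OX/O./.O/XX/.X, (4,0):-1/OX/O./.O/X./XX
[OX/O./XO/X./.X] O move#4: (1,1):-1/OX/OO/XO/X./.X, (3,1):-1/OX/O./XO/XO/.X, (4,0):+0/OX/O./XO/X./OX*
[OX/O./XO/X./OX] X move#5: (1,1):+0/OX/OX/XO/X./OX*, (3,1):+0/OX/O./XO/XX/OX
[OX/OX/XO/X./OX] O move#6: (3,1):+0/OX/OX/XO/XO/OX*
[OX/OX/XO/XO/OX] end (terminal +0, X#7); searched ../O./.O/X./.X to 6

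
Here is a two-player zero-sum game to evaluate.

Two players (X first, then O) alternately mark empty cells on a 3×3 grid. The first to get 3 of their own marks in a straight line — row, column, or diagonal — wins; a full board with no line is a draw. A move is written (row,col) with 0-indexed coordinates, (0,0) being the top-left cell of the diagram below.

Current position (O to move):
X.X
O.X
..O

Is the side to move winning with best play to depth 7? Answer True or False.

[X.X/O.X/..O] O move#1: (0,1):+0/XOX/O.X/..O*, (1,1):-1/X.X/OOX/..O, (2,0):-1/X.X/O.X/O.O, (2,1):-1/X.X/O.X/.OO
[XOX/O.X/..O] X move#2: (1,1):+0/XOX/OXX/..O*, (2,0):+0/XOX/O.X/X.O, (2,1):+0/XOX/O.X/.XO
[XOX/OXX/..O] O move#3: (2,0):+0/XOX/OXX/O.O*, (2,1):-1/XOX/OXX/.OO
[XOX/OXX/O.O] X move#4: (2,1):+0/XOX/OXX/OXO*
[XOX/OXX/OXO] end (terminal +0, O#5); searched X.X/O.X/..O to 7

O winning at [X.X/O.X/..O]: False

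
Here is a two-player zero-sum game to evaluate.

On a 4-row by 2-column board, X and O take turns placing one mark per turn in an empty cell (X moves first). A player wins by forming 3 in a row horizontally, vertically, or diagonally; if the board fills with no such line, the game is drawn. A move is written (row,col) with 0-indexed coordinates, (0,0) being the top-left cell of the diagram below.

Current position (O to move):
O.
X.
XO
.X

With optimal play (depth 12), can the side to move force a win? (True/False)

p1 O@[O./X./XO/.X]: (0,1)[OO/X./XO/.X]-1 (1,1)[O./XO/XO/.X]-1 (3,0)[O./X./XO/OX]+0*
p2 X@[O./X./XO/OX]: (0,1)[OX/X./XO/OX]+0* (1,1)[O./XX/XO/OX]+0
p3 O@[OX/X./XO/OX]: (1,1)[OX/XO/XO/OX]+0*
p4 X@[OX/XO/XO/OX] terminal +0; root [O./X./XO/.X] d12

O winning at [O./X./XO/.X]: False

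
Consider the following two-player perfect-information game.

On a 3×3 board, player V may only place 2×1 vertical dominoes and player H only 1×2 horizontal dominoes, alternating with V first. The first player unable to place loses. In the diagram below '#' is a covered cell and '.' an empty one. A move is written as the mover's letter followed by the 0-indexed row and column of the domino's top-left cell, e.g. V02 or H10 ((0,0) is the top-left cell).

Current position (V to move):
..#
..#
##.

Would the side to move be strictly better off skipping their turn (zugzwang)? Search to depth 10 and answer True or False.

zugzwang(..#/..#/##., V) = False

p1 V@[..#/..#/##.]: V00[#.#/#.#/##.]+1* V01[.##/.##/##.]+1
p2 H@[#.#/#.#/##.] terminal -1; root [..#/..#/##.] d10
if V skipped the turn, H would face:
~ p1 H@[..#/..#/##.]: H00[###/..#/##.]+1* H10[..#/###/##.]+1
~ p2 V@[###/..#/##.] terminal -1; root [..#/..#/##.] d10
compare (V): move=+1 vs pass=-1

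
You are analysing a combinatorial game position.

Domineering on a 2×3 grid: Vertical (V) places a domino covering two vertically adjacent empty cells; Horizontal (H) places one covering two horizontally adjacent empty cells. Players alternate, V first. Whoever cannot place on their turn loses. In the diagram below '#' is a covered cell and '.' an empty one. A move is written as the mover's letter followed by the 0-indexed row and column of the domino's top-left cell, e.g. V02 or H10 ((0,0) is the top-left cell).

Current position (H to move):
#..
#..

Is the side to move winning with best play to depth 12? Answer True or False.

H winning at [#../#..]: True

ply 1, H at #../#.. | H01=+1→###/#..*; H11=+1→#../###
ply 2: ###/#.. is terminal -1 (V); from #../#.. depth 12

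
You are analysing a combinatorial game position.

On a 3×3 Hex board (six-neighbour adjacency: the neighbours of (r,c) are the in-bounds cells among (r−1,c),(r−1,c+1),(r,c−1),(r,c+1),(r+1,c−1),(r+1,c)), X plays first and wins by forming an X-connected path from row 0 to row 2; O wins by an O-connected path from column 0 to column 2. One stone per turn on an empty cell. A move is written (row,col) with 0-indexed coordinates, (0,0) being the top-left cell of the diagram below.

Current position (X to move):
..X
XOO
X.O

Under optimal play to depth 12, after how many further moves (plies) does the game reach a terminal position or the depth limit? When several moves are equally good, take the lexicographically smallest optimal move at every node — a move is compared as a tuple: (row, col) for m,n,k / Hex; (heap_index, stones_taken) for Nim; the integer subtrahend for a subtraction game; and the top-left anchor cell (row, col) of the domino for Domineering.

PV length from [..X/XOO/X.O]: 1 ply

p1 X@[..X/XOO/X.O]: (0,0)[X.X/XOO/X.O]+1* (0,1)[.XX/XOO/X.O]+1 (2,1)[..X/XOO/XXO]+1
p2 O@[X.X/XOO/X.O] terminal -1; root [..X/XOO/X.O] d12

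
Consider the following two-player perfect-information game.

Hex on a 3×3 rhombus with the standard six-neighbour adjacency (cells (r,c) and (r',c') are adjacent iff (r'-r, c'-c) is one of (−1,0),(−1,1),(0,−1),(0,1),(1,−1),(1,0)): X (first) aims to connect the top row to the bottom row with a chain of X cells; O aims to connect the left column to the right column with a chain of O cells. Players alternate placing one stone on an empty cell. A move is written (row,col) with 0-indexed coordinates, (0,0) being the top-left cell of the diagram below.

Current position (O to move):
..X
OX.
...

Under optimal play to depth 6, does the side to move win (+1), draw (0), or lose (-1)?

ply 1, O at ..X/OX./... | (0,0)=-1→O.X/OX./...*; (0,1)=-1→.OX/OX./...; (1,2)=-1→..X/OXO/...; (2,0)=-1→..X/OX./O..; (2,1)=-1→..X/OX./.O.; (2,2)=-1→..X/OX./..O
ply 2, X at O.X/OX./... | (0,1)=+1→OXX/OX./...*; (1,2)=+1→O.X/OXX/...; (2,0)=+1→O.X/OX./X..; (2,1)=+1→O.X/OX./.X.; (2,2)=+1→O.X/OX./..X
ply 3, O at OXX/OX./... | (1,2)=-1→OXX/OXO/...*; (2,0)=-1→OXX/OX./O..; (2,1)=-1→OXX/OX./.O.; (2,2)=-1→OXX/OX./..O
ply 4, X at OXX/OXO/... | (2,0)=+1→OXX/OXO/X..*; (2,1)=+1→OXX/OXO/.X.; (2,2)=+1→OXX/OXO/..X
ply 5: OXX/OXO/X.. is terminal -1 (O); from ..X/OX./... depth 6

value(..X/OX./..., O) = -1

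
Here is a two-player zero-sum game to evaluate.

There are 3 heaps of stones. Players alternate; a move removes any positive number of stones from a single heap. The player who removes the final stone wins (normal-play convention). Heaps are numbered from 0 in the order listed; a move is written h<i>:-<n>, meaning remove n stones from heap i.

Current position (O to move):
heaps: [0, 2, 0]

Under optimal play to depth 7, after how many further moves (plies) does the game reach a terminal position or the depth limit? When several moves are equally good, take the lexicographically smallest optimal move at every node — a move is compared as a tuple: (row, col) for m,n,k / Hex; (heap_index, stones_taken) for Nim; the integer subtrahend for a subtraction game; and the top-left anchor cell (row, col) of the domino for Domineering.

PV length from [(0,2,0)]: 1 ply

p1 O@[(0,2,0)]: h1:-1[(0,1,0)]-1 h1:-2[(0,0,0)]+1*
p2 X@[(0,0,0)] terminal -1; root [(0,2,0)] d7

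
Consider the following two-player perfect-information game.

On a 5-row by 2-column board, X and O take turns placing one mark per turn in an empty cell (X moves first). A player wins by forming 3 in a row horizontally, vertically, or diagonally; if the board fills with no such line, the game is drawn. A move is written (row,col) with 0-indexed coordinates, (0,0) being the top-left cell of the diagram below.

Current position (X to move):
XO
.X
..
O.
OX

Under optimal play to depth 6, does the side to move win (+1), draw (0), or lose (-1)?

p1 X@[XO/.X/../O./OX]: (1,0)[XO/XX/../O./OX]-1 (2,0)[XO/.X/X./O./OX]+0* (2,1)[XO/.X/.X/O./OX]-1 (3,1)[XO/.X/../OX/OX]-1
p2 O@[XO/.X/X./O./OX]: (1,0)[XO/OX/X./O./OX]+0* (2,1)[XO/.X/XO/O./OX]-1 (3,1)[XO/.X/X./OO/OX]-1
p3 X@[XO/OX/X./O./OX]: (2,1)[XO/OX/XX/O./OX]+0* (3,1)[XO/OX/X./OX/OX]+0
p4 O@[XO/OX/XX/O./OX]: (3,1)[XO/OX/XX/OO/OX]+0*
p5 X@[XO/OX/XX/OO/OX] terminal +0; root [XO/.X/../O./OX] d6

value(XO/.X/../O./OX, X) = 0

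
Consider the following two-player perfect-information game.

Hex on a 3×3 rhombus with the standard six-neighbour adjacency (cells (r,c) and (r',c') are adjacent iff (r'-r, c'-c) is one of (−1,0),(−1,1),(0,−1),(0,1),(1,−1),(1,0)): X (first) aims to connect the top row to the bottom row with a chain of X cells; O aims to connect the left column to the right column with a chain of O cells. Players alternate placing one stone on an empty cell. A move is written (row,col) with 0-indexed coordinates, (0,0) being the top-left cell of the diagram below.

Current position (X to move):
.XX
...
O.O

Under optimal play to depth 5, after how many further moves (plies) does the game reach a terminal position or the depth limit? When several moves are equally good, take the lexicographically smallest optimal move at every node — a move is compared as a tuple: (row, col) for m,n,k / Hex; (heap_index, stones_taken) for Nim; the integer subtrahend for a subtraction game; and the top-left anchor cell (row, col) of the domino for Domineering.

p1 X@[.XX/.../O.O]: (0,0)[XXX/.../O.O]-1 (1,0)[.XX/X../O.O]-1 (1,1)[.XX/.X./O.O]-1 (1,2)[.XX/..X/O.O]-1 (2,1)[.XX/.../OXO]+1*
p2 O@[.XX/.../OXO]: (0,0)[OXX/.../OXO]-1* (1,0)[.XX/O../OXO]-1 (1,1)[.XX/.O./OXO]-1 (1,2)[.XX/..O/OXO]-1
p3 X@[OXX/.../OXO]: (1,0)[OXX/X../OXO]+1* (1,1)[OXX/.X./OXO]+1 (1,2)[OXX/..X/OXO]+1
p4 O@[OXX/X../OXO]: (1,1)[OXX/XO./OXO]-1* (1,2)[OXX/X.O/OXO]-1
p5 X@[OXX/XO./OXO]: (1,2)[OXX/XOX/OXO]+1*
p6 O@[OXX/XOX/OXO] terminal -1; root [.XX/.../O.O] d5

PV length from [.XX/.../O.O]: 5 plies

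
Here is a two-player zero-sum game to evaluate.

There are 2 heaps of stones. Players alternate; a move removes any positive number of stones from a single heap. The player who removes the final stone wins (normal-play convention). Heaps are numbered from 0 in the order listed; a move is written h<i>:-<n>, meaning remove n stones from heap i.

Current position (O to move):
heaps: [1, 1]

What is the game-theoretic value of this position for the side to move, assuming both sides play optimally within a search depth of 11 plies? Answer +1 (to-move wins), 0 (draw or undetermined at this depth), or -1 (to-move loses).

[(1,1)] O move#1: h0:-1:-1/(0,1)*, h1:-1:-1/(1,0)
[(0,1)] X move#2: h1:-1:+1/(0,0)*
[(0,0)] end (terminal -1, O#3); searched (1,1) to 11

value((1,1), O) = -1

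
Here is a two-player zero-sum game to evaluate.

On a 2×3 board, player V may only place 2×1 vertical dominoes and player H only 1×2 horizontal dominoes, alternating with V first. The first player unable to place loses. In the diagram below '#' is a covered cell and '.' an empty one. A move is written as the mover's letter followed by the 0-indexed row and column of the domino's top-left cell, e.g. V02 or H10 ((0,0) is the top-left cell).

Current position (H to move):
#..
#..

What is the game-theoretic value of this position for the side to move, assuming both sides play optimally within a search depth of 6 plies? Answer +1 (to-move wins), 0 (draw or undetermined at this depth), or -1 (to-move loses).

ply 1, H at #../#.. | H01=+1→###/#..*; H11=+1→#../###
ply 2: ###/#.. is terminal -1 (V); from #../#.. depth 6

value(#../#.., H) = +1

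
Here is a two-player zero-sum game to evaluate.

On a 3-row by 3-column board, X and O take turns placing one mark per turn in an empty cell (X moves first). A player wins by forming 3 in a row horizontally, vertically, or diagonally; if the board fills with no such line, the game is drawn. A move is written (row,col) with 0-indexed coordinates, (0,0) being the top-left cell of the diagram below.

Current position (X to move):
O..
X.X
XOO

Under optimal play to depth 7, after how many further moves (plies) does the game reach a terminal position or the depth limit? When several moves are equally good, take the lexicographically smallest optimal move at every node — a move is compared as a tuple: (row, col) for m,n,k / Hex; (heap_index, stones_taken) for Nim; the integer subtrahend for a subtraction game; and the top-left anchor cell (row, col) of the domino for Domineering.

PV length from [O../X.X/XOO]: 1 ply

[O../X.X/XOO] X move#1: (0,1):-1/OX./X.X/XOO, (0,2):-1/O.X/X.X/XOO, (1,1):+1/O../XXX/XOO*
[O../XXX/XOO] end (terminal -1, O#2); searched O../X.X/XOO to 7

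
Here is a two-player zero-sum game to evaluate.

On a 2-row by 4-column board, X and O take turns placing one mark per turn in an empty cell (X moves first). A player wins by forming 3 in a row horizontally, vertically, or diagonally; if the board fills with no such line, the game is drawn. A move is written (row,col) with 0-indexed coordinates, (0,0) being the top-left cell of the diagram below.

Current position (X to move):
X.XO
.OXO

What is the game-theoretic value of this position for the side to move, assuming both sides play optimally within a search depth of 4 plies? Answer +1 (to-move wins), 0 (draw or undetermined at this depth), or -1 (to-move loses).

p1 X@[X.XO/.OXO]: (0,1)[XXXO/.OXO]+1* (1,0)[X.XO/XOXO]+0
p2 O@[XXXO/.OXO] terminal -1; root [X.XO/.OXO] d4

value(X.XO/.OXO, X) = +1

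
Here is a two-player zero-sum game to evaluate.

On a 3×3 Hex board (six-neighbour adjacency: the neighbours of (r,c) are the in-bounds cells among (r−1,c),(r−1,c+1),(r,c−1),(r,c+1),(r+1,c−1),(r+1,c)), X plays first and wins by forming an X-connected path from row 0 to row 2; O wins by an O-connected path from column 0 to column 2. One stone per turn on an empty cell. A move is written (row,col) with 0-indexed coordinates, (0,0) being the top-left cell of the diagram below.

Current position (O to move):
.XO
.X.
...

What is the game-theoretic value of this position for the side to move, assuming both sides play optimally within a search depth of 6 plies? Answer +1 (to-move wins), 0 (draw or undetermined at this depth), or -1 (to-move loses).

p1 O@[.XO/.X./...]: (0,0)[OXO/.X./...]-1* (1,0)[.XO/OX./...]-1 (1,2)[.XO/.XO/...]-1 (2,0)[.XO/.X./O..]-1 (2,1)[.XO/.X./.O.]-1 (2,2)[.XO/.X./..O]-1
p2 X@[OXO/.X./...]: (1,0)[OXO/XX./...]+1* (1,2)[OXO/.XX/...]+1 (2,0)[OXO/.X./X..]+1 (2,1)[OXO/.X./.X.]+1 (2,2)[OXO/.X./..X]+1
p3 O@[OXO/XX./...]: (1,2)[OXO/XXO/...]-1* (2,0)[OXO/XX./O..]-1 (2,1)[OXO/XX./.O.]-1 (2,2)[OXO/XX./..O]-1
p4 X@[OXO/XXO/...]: (2,0)[OXO/XXO/X..]+1* (2,1)[OXO/XXO/.X.]+1 (2,2)[OXO/XXO/..X]+1
p5 O@[OXO/XXO/X..] terminal -1; root [.XO/.X./...] d6

value(.XO/.X./..., O) = -1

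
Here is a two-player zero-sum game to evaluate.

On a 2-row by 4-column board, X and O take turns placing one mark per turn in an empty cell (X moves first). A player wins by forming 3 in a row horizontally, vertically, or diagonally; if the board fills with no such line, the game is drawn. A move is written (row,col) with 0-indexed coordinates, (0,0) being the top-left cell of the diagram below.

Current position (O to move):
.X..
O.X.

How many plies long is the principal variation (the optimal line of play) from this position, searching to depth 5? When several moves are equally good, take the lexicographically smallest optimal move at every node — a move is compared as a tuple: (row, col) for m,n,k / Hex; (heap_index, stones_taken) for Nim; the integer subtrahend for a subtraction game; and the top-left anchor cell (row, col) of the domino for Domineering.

PV length from [.X../O.X.]: 5 plies

ply 1, O at .X../O.X. | (0,0)=+0→OX../O.X.*; (0,2)=+0→.XO./O.X.; (0,3)=+0→.X.O/O.X.; (1,1)=-1→.X../OOX.; (1,3)=-1→.X../O.XO
ply 2, X at OX../O.X. | (0,2)=+0→OXX./O.X.*; (0,3)=+0→OX.X/O.X.; (1,1)=+0→OX../OXX.; (1,3)=+0→OX../O.XX
ply 3, O at OXX./O.X. | (0,3)=+0→OXXO/O.X.*; (1,1)=-1→OXX./OOX.; (1,3)=-1→OXX./O.XO
ply 4, X at OXXO/O.X. | (1,1)=+0→OXXO/OXX.*; (1,3)=+0→OXXO/O.XX
ply 5, O at OXXO/OXX. | (1,3)=+0→OXXO/OXXO*
ply 6: OXXO/OXXO is terminal +0 (X); from .X../O.X. depth 5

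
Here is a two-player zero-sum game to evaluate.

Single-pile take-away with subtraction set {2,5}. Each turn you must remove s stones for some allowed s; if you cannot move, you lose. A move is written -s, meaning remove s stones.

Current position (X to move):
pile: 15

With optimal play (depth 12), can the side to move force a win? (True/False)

X winning at [15]: False

ply 1, X at 15 | -2=-1→13*; -5=-1→10
ply 2, O at 13 | -2=+1→11*; -5=+1→8
ply 3, X at 11 | -2=-1→9*; -5=-1→6
ply 4, O at 9 | -2=+1→7*; -5=+1→4
ply 5, X at 7 | -2=-1→5*; -5=-1→2
ply 6, O at 5 | -2=-1→3; -5=+1→0*
ply 7: 0 is terminal -1 (X); from 15 depth 12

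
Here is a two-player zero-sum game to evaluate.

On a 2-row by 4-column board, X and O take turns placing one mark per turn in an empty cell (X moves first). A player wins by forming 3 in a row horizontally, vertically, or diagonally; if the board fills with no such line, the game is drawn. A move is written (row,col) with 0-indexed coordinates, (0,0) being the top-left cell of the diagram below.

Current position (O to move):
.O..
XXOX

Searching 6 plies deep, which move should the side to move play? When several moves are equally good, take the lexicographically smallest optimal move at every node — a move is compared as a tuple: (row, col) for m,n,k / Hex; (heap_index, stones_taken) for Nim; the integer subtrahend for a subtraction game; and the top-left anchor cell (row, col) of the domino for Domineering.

O's best at [.O../XXOX]: (0,2)

ply 1, O at .O../XXOX | (0,0)=+0→OO../XXOX; (0,2)=+1→.OO./XXOX*; (0,3)=+0→.O.O/XXOX
ply 2, X at .OO./XXOX | (0,0)=-1→XOO./XXOX*; (0,3)=-1→.OOX/XXOX
ply 3, O at XOO./XXOX | (0,3)=+1→XOOO/XXOX*
ply 4: XOOO/XXOX is terminal -1 (X); from .O../XXOX depth 6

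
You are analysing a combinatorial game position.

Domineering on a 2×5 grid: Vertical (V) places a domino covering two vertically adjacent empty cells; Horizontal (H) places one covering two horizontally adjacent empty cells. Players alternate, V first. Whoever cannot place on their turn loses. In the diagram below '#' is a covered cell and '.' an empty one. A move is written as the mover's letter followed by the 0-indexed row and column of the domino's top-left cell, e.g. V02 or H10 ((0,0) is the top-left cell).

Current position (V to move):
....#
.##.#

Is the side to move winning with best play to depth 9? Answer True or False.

[....#/.##.#] V move#1: V00:-1/#...#/###.#*, V03:-1/...##/.####
[#...#/###.#] H move#2: H01:-1/###.#/###.#, H02:+1/#.###/###.#*
[#.###/###.#] end (terminal -1, V#3); searched ....#/.##.# to 9

V winning at [....#/.##.#]: False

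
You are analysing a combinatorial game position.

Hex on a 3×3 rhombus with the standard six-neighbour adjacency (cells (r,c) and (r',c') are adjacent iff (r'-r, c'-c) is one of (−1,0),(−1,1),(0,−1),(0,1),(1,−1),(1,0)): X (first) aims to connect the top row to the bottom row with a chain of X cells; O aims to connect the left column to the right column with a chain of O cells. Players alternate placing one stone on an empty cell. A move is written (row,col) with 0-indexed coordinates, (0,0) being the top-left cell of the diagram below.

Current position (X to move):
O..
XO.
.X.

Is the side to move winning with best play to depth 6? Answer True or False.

X winning at [O../XO./.X.]: False

p1 X@[O../XO./.X.]: (0,1)[OX./XO./.X.]-1* (0,2)[O.X/XO./.X.]-1 (1,2)[O../XOX/.X.]-1 (2,0)[O../XO./XX.]-1 (2,2)[O../XO./.XX]-1
p2 O@[OX./XO./.X.]: (0,2)[OXO/XO./.X.]-1 (1,2)[OX./XOO/.X.]-1 (2,0)[OX./XO./OX.]+1* (2,2)[OX./XO./.XO]-1
p3 X@[OX./XO./OX.]: (0,2)[OXX/XO./OX.]-1* (1,2)[OX./XOX/OX.]-1 (2,2)[OX./XO./OXX]-1
p4 O@[OXX/XO./OX.]: (1,2)[OXX/XOO/OX.]+1* (2,2)[OXX/XO./OXO]-1
p5 X@[OXX/XOO/OX.] terminal -1; root [O../XO./.X.] d6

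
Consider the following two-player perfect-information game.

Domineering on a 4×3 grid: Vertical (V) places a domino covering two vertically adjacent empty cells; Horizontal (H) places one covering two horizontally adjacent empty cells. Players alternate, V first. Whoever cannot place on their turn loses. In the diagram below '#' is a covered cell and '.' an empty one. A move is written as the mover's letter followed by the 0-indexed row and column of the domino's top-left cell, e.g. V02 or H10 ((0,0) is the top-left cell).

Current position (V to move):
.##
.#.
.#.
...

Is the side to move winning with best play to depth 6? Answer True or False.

ply 1, V at .##/.#./.#./... | V00=+1→###/##./.#./...*; V10=+1→.##/##./##./...; V12=+1→.##/.##/.##/...; V20=+1→.##/.#./##./#..; V22=+1→.##/.#./.##/..#
ply 2, H at ###/##./.#./... | H30=-1→###/##./.#./##.*; H31=-1→###/##./.#./.##
ply 3, V at ###/##./.#./##. | V12=+1→###/###/.##/##.*; V22=+1→###/##./.##/###
ply 4: ###/###/.##/##. is terminal -1 (H); from .##/.#./.#./... depth 6

V winning at [.##/.#./.#./...]: True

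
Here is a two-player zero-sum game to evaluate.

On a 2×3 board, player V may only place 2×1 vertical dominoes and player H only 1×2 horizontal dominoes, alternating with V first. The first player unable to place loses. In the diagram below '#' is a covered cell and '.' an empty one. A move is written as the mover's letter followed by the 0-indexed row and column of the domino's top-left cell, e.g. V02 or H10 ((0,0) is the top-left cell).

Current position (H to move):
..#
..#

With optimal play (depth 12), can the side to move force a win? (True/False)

ply 1, H at ..#/..# | H00=+1→###/..#*; H10=+1→..#/###
ply 2: ###/..# is terminal -1 (V); from ..#/..# depth 12

H winning at [..#/..#]: True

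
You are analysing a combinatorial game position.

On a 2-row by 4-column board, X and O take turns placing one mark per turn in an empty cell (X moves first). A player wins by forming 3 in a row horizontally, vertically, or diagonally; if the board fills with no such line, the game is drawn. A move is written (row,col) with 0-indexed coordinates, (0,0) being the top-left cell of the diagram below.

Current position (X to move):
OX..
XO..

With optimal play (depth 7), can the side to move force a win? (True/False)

p1 X@[OX../XO..]: (0,2)[OXX./XO..]+0* (0,3)[OX.X/XO..]+0 (1,2)[OX../XOX.]+0 (1,3)[OX../XO.X]+0
p2 O@[OXX./XO..]: (0,3)[OXXO/XO..]+0* (1,2)[OXX./XOO.]-1 (1,3)[OXX./XO.O]-1
p3 X@[OXXO/XO..]: (1,2)[OXXO/XOX.]+0* (1,3)[OXXO/XO.X]+0
p4 O@[OXXO/XOX.]: (1,3)[OXXO/XOXO]+0*
p5 X@[OXXO/XOXO] terminal +0; root [OX../XO..] d7

X winning at [OX../XO..]: False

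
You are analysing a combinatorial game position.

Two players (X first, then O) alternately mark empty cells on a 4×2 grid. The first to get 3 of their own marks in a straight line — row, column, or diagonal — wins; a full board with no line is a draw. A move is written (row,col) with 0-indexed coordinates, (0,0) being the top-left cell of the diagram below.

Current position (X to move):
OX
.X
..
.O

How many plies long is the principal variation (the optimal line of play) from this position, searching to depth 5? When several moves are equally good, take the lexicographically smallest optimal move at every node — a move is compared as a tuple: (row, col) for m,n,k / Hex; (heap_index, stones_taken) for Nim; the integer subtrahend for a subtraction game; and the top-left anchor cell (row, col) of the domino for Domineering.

p1 X@[OX/.X/../.O]: (1,0)[OX/XX/../.O]+0 (2,0)[OX/.X/X./.O]+0 (2,1)[OX/.X/.X/.O]+1* (3,0)[OX/.X/../XO]+0
p2 O@[OX/.X/.X/.O] terminal -1; root [OX/.X/../.O] d5

PV length from [OX/.X/../.O]: 1 ply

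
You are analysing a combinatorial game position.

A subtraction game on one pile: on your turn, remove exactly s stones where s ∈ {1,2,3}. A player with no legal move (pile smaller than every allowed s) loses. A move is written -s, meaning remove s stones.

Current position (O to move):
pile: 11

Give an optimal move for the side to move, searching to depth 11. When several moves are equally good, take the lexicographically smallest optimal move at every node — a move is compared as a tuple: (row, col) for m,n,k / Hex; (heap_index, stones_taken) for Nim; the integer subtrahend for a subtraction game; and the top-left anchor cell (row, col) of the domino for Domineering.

ply 1, O at 11 | -1=-1→10; -2=-1→9; -3=+1→8*
ply 2, X at 8 | -1=-1→7*; -2=-1→6; -3=-1→5
ply 3, O at 7 | -1=-1→6; -2=-1→5; -3=+1→4*
ply 4, X at 4 | -1=-1→3*; -2=-1→2; -3=-1→1
ply 5, O at 3 | -1=-1→2; -2=-1→1; -3=+1→0*
ply 6: 0 is terminal -1 (X); from 11 depth 11

O's best at [11]: -3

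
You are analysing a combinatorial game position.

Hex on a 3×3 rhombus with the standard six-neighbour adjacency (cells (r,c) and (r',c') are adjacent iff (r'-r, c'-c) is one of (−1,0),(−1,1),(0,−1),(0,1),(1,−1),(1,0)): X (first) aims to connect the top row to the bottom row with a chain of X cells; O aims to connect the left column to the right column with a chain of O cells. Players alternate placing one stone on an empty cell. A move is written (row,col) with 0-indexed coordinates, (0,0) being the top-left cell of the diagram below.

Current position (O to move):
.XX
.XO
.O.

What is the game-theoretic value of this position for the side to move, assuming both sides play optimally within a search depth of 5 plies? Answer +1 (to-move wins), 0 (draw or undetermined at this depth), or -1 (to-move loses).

p1 O@[.XX/.XO/.O.]: (0,0)[OXX/.XO/.O.]-1 (1,0)[.XX/OXO/.O.]-1 (2,0)[.XX/.XO/OO.]+1* (2,2)[.XX/.XO/.OO]-1
p2 X@[.XX/.XO/OO.] terminal -1; root [.XX/.XO/.O.] d5

value(.XX/.XO/.O., O) = +1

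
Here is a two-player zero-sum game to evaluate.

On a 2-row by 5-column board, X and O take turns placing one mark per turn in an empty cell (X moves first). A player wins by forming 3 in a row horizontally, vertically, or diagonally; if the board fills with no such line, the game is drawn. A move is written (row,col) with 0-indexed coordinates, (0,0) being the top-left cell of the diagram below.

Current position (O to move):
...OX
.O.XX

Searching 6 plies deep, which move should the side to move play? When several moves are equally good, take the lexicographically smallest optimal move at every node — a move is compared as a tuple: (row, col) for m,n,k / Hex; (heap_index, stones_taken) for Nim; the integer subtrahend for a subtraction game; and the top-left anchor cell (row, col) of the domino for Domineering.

O's best at [...OX/.O.XX]: (1,2)

[...OX/.O.XX] O move#1: (0,0):-1/O..OX/.O.XX, (0,1):-1/.O.OX/.O.XX, (0,2):-1/..OOX/.O.XX, (1,0):-1/...OX/OO.XX, (1,2):+0/...OX/.OOXX*
[...OX/.OOXX] X move#2: (0,0):-1/X..OX/.OOXX, (0,1):-1/.X.OX/.OOXX, (0,2):-1/..XOX/.OOXX, (1,0):+0/...OX/XOOXX*
[...OX/XOOXX] O move#3: (0,0):+0/O..OX/XOOXX*, (0,1):+0/.O.OX/XOOXX, (0,2):+0/..OOX/XOOXX
[O..OX/XOOXX] X move#4: (0,1):+0/OX.OX/XOOXX*, (0,2):+0/O.XOX/XOOXX
[OX.OX/XOOXX] O move#5: (0,2):+0/OXOOX/XOOXX*
[OXOOX/XOOXX] end (terminal +0, X#6); searched ...OX/.O.XX to 6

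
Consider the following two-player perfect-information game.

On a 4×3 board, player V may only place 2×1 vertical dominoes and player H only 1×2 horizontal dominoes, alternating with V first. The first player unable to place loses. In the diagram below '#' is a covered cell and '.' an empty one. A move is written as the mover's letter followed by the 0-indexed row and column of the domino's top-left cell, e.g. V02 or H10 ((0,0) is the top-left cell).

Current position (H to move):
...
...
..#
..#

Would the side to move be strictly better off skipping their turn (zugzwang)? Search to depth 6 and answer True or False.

ply 1, H at .../.../..#/..# | H00=-1→##./.../..#/..#*; H01=-1→.##/.../..#/..#; H10=-1→.../##./..#/..#; H11=-1→.../.##/..#/..#; H20=-1→.../.../###/..#; H30=-1→.../.../..#/###
ply 2, V at ##./.../..#/..# | V02=-1→###/..#/..#/..#; V10=+1→##./#../#.#/..#*; V11=+1→##./.#./.##/..#; V20=+1→##./.../#.#/#.#; V21=+1→##./.../.##/.##
ply 3, H at ##./#../#.#/..# | H11=-1→##./###/#.#/..#*; H30=-1→##./#../#.#/###
ply 4, V at ##./###/#.#/..# | V21=+1→##./###/###/.##*
ply 5: ##./###/###/.## is terminal -1 (H); from .../.../..#/..# depth 6
if H skipped the turn, V would face:
~ ply 1, V at .../.../..#/..# | V00=+1→#../#../..#/..#*; V01=+1→.#./.#./..#/..#; V02=+1→..#/..#/..#/..#; V10=-1→.../#../#.#/..#; V11=+1→.../.#./.##/..#; V20=+1→.../.../#.#/#.#; V21=+1→.../.../.##/.##
~ ply 2, H at #../#../..#/..# | H01=-1→###/#../..#/..#*; H11=-1→#../###/..#/..#; H20=-1→#../#../###/..#; H30=-1→#../#../..#/###
~ ply 3, V at ###/#../..#/..# | V11=-1→###/##./.##/..#; V20=+1→###/#../#.#/#.#*; V21=+1→###/#../.##/.##
~ ply 4, H at ###/#../#.#/#.# | H11=-1→###/###/#.#/#.#*
~ ply 5, V at ###/###/#.#/#.# | V21=+1→###/###/###/###*
~ ply 6: ###/###/###/### is terminal -1 (H); from .../.../..#/..# depth 6
compare (H): move=-1 vs pass=-1

zugzwang(.../.../..#/..#, H) = False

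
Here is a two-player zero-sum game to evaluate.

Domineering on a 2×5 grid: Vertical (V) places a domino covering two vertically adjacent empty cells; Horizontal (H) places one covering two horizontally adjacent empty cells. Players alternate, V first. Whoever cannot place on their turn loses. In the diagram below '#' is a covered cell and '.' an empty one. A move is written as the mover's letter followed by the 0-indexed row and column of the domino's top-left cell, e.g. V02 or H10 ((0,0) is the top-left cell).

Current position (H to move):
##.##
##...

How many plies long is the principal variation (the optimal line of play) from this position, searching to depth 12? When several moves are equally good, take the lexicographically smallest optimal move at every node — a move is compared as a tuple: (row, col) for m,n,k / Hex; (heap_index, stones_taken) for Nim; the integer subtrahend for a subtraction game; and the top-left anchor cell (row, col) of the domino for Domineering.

ply 1, H at ##.##/##... | H12=+1→##.##/####.*; H13=-1→##.##/##.##
ply 2: ##.##/####. is terminal -1 (V); from ##.##/##... depth 12

PV length from [##.##/##...]: 1 ply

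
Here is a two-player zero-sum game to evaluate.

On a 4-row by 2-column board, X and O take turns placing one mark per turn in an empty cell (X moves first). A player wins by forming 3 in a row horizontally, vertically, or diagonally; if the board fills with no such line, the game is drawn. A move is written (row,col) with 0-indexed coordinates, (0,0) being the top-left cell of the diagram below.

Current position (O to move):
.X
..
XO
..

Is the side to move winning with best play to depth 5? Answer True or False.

O winning at [.X/../XO/..]: False

ply 1, O at .X/../XO/.. | (0,0)=+0→OX/../XO/..*; (1,0)=+0→.X/O./XO/..; (1,1)=+0→.X/.O/XO/..; (3,0)=+0→.X/../XO/O.; (3,1)=+0→.X/../XO/.O
ply 2, X at OX/../XO/.. | (1,0)=+0→OX/X./XO/..*; (1,1)=+0→OX/.X/XO/..; (3,0)=+0→OX/../XO/X.; (3,1)=+0→OX/../XO/.X
ply 3, O at OX/X./XO/.. | (1,1)=-1→OX/XO/XO/..; (3,0)=+0→OX/X./XO/O.*; (3,1)=-1→OX/X./XO/.O
ply 4, X at OX/X./XO/O. | (1,1)=+0→OX/XX/XO/O.*; (3,1)=+0→OX/X./XO/OX
ply 5, O at OX/XX/XO/O. | (3,1)=+0→OX/XX/XO/OO*
ply 6: OX/XX/XO/OO is terminal +0 (X); from .X/../XO/.. depth 5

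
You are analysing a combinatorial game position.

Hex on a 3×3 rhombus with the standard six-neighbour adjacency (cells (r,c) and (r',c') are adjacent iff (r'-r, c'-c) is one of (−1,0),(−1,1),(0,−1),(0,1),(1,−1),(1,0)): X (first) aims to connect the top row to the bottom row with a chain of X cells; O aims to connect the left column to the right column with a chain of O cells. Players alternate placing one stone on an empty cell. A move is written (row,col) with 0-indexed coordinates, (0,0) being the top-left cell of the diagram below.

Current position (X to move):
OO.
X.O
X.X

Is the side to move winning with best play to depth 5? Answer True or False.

ply 1, X at OO./X.O/X.X | (0,2)=-1→OOX/X.O/X.X*; (1,1)=-1→OO./XXO/X.X; (2,1)=-1→OO./X.O/XXX
ply 2, O at OOX/X.O/X.X | (1,1)=+1→OOX/XOO/X.X*; (2,1)=-1→OOX/X.O/XOX
ply 3: OOX/XOO/X.X is terminal -1 (X); from OO./X.O/X.X depth 5

X winning at [OO./X.O/X.X]: False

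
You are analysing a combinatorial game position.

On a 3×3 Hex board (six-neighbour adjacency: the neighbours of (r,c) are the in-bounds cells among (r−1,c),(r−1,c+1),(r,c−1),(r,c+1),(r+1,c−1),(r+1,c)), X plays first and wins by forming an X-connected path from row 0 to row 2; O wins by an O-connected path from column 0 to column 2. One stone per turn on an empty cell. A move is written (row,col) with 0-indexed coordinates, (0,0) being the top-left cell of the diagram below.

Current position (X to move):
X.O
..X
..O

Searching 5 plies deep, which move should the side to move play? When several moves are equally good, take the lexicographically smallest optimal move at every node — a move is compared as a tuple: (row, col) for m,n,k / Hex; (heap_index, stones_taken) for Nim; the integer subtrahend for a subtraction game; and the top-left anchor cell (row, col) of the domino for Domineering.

[X.O/..X/..O] X move#1: (0,1):-1/XXO/..X/..O, (1,0):-1/X.O/X.X/..O, (1,1):+1/X.O/.XX/..O*, (2,0):-1/X.O/..X/X.O, (2,1):-1/X.O/..X/.XO
[X.O/.XX/..O] O move#2: (0,1):-1/XOO/.XX/..O*, (1,0):-1/X.O/OXX/..O, (2,0):-1/X.O/.XX/O.O, (2,1):-1/X.O/.XX/.OO
[XOO/.XX/..O] X move#3: (1,0):+1/XOO/XXX/..O*, (2,0):-1/XOO/.XX/X.O, (2,1):-1/XOO/.XX/.XO
[XOO/XXX/..O] O move#4: (2,0):-1/XOO/XXX/O.O*, (2,1):-1/XOO/XXX/.OO
[XOO/XXX/O.O] X move#5: (2,1):+1/XOO/XXX/OXO*
[XOO/XXX/OXO] end (terminal -1, O#6); searched X.O/..X/..O to 5

X's best at [X.O/..X/..O]: (1,1)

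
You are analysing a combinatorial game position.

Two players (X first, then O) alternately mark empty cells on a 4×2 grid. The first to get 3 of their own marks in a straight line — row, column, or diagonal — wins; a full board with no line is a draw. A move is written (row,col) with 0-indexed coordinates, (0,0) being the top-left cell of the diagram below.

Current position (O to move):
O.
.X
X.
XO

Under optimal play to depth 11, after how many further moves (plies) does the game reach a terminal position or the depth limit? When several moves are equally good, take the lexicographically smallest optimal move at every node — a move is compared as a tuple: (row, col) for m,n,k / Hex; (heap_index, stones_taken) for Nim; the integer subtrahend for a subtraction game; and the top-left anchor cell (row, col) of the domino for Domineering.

PV length from [O./.X/X./XO]: 3 plies

ply 1, O at O./.X/X./XO | (0,1)=-1→OO/.X/X./XO; (1,0)=+0→O./OX/X./XO*; (2,1)=-1→O./.X/XO/XO
ply 2, X at O./OX/X./XO | (0,1)=+0→OX/OX/X./XO*; (2,1)=+0→O./OX/XX/XO
ply 3, O at OX/OX/X./XO | (2,1)=+0→OX/OX/XO/XO*
ply 4: OX/OX/XO/XO is terminal +0 (X); from O./.X/X./XO depth 11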